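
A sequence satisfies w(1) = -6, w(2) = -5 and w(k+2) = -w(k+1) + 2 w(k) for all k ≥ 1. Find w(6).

5

w(3) = -(-5) + 2(-6) = -7
w(4) = -(-7) + 2(-5) = -3
w(5) = -(-3) + 2(-7) = -11
w(6) = -(-11) + 2(-3) = 5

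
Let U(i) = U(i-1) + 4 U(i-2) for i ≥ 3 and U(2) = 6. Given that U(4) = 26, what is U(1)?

Let U(1) = y.
U(3) = 6 + 4y
U(4) = 30 + 4y
So 30 + 4y = 26, giving y = -1.

-1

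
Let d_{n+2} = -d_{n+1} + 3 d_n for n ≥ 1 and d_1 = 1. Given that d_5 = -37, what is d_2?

7

Let d_2 = x.
d_3 = 3 - x
d_4 = -3 + 4x
d_5 = 12 - 7x
So 12 - 7x = -37, giving x = 7.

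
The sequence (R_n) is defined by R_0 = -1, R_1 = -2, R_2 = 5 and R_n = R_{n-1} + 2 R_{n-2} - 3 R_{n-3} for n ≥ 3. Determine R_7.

R_3 = 5 + 2*(-2) - 3*(-1) = 4
R_4 = 4 + 2*5 - 3*(-2) = 20
R_5 = 20 + 2*4 - 3*5 = 13
R_6 = 13 + 2*20 - 3*4 = 41
R_7 = 41 + 2*13 - 3*20 = 7

7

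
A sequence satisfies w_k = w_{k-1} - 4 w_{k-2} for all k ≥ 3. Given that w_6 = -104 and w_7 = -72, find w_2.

-4

Rearranging, w_{k-2} = (w_k - w_{k-1}) / -4.
w_5 = (-72 - (-104)) / -4 = 32/-4 = -8
w_4 = (-104 - (-8)) / -4 = -96/-4 = 24
w_3 = (-8 - 24) / -4 = -32/-4 = 8
w_2 = (24 - 8) / -4 = 16/-4 = -4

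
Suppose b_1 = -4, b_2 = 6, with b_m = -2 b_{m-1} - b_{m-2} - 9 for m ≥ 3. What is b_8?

b_3 = -2(6) - (-4) - 9 = -17
b_4 = -2(-17) - 6 - 9 = 19
b_5 = -2(19) - (-17) - 9 = -30
b_6 = -2(-30) - 19 - 9 = 32
b_7 = -2(32) - (-30) - 9 = -43
b_8 = -2(-43) - 32 - 9 = 45

45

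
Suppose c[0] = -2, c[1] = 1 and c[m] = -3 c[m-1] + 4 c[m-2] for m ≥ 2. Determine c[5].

613

c[2] = -3·1 + 4·(-2) = -11
c[3] = -3·(-11) + 4·1 = 37
c[4] = -3·37 + 4·(-11) = -155
c[5] = -3·(-155) + 4·37 = 613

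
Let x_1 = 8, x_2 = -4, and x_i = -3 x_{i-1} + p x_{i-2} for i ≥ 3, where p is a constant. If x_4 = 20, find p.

x_3 = 12 + 8p
x_4 = -36 - 28p
So -36 - 28p = 20, giving p = -2.

-2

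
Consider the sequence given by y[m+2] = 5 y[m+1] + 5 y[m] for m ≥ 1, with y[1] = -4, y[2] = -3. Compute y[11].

y[3] = 5·(-3) + 5·(-4) = -35
y[4] = 5·(-35) + 5·(-3) = -190
y[5] = 5·(-190) + 5·(-35) = -1125
y[6] = 5·(-1125) + 5·(-190) = -6575
y[7] = 5·(-6575) + 5·(-1125) = -38500
y[8] = 5·(-38500) + 5·(-6575) = -225375
y[9] = 5·(-225375) + 5·(-38500) = -1319375
y[10] = 5·(-1319375) + 5·(-225375) = -7723750
y[11] = 5·(-7723750) + 5·(-1319375) = -45215625

-45215625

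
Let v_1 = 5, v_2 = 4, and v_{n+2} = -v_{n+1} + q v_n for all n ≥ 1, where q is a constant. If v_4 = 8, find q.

v_3 = -4 + 5q
v_4 = 4 - q
So 4 - q = 8, giving q = -4.

-4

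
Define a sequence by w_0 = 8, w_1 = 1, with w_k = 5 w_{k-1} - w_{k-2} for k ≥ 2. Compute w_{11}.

-4464201

w_2 = 5*1 - 8 = -3
w_3 = 5*(-3) - 1 = -16
w_4 = 5*(-16) - (-3) = -77
w_5 = 5*(-77) - (-16) = -369
w_6 = 5*(-369) - (-77) = -1768
w_7 = 5*(-1768) - (-369) = -8471
w_8 = 5*(-8471) - (-1768) = -40587
w_9 = 5*(-40587) - (-8471) = -194464
w_{10} = 5*(-194464) - (-40587) = -931733
w_{11} = 5*(-931733) - (-194464) = -4464201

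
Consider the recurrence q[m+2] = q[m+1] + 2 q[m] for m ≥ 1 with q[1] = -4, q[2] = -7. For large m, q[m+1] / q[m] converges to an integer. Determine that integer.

2

The characteristic equation is r^2 - r - 2 = 0, which factors as (r - 2)(r + 1) = 0.
So the roots are 2 and -1. Since |2| > |-1| and the coefficient of 2^m is non-zero, the ratio tends to 2.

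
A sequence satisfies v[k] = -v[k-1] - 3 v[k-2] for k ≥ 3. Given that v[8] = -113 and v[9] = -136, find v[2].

Rearranging, v[k-2] = (v[k] + v[k-1]) / -3.
v[7] = (-136 + (-113)) / -3 = -249/-3 = 83
v[6] = (-113 + 83) / -3 = -30/-3 = 10
v[5] = (83 + 10) / -3 = 93/-3 = -31
v[4] = (10 + (-31)) / -3 = -21/-3 = 7
v[3] = (-31 + 7) / -3 = -24/-3 = 8
v[2] = (7 + 8) / -3 = 15/-3 = -5

-5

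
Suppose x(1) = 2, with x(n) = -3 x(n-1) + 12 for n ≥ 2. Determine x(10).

19686

x(2) = -3(2) + 12 = 6
x(3) = -3(6) + 12 = -6
x(4) = -3(-6) + 12 = 30
x(5) = -3(30) + 12 = -78
x(6) = -3(-78) + 12 = 246
x(7) = -3(246) + 12 = -726
x(8) = -3(-726) + 12 = 2190
x(9) = -3(2190) + 12 = -6558
x(10) = -3(-6558) + 12 = 19686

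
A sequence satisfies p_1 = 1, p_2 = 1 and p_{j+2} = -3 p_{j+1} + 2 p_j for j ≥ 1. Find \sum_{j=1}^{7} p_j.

-167

p_3 = -3·1 + 2·1 = -1
p_4 = -3·(-1) + 2·1 = 5
p_5 = -3·5 + 2·(-1) = -17
p_6 = -3·(-17) + 2·5 = 61
p_7 = -3·61 + 2·(-17) = -217
Sum = 1 + 1 + (-1) + 5 + (-17) + 61 + (-217) = -167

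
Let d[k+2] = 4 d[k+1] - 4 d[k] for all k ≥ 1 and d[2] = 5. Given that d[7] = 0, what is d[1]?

3

Let d[1] = v.
d[3] = 20 - 4v
d[4] = 60 - 16v
d[5] = 160 - 48v
d[6] = 400 - 128v
d[7] = 960 - 320v
So 960 - 320v = 0, giving v = 3.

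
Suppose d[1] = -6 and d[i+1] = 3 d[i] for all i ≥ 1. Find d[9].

d[2] = 3·(-6) = -18
d[3] = 3·(-18) = -54
d[4] = 3·(-54) = -162
d[5] = 3·(-162) = -486
d[6] = 3·(-486) = -1458
d[7] = 3·(-1458) = -4374
d[8] = 3·(-4374) = -13122
d[9] = 3·(-13122) = -39366

-39366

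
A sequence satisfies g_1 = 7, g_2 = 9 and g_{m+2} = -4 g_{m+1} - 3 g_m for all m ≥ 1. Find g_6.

g_3 = -4·9 - 3·7 = -57
g_4 = -4·(-57) - 3·9 = 201
g_5 = -4·201 - 3·(-57) = -633
g_6 = -4·(-633) - 3·201 = 1929

1929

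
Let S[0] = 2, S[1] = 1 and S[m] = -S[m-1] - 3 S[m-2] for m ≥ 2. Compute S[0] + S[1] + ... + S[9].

S[2] = -1 - 3·2 = -7
S[3] = -(-7) - 3·1 = 4
S[4] = -4 - 3·(-7) = 17
S[5] = -17 - 3·4 = -29
S[6] = -(-29) - 3·17 = -22
S[7] = -(-22) - 3·(-29) = 109
S[8] = -109 - 3·(-22) = -43
S[9] = -(-43) - 3·109 = -284
Sum = 2 + 1 + (-7) + 4 + 17 + (-29) + (-22) + 109 + (-43) + (-284) = -252

-252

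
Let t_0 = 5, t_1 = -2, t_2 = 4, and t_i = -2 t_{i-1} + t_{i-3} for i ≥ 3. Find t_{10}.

16

t_3 = -2*4 + 5 = -3
t_4 = -2*(-3) + (-2) = 4
t_5 = -2*4 + 4 = -4
t_6 = -2*(-4) + (-3) = 5
t_7 = -2*5 + 4 = -6
t_8 = -2*(-6) + (-4) = 8
t_9 = -2*8 + 5 = -11
t_{10} = -2*(-11) + (-6) = 16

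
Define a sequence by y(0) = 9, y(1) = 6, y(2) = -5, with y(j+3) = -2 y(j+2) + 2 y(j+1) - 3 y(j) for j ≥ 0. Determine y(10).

y(3) = -2·(-5) + 2·6 - 3·9 = -5
y(4) = -2·(-5) + 2·(-5) - 3·6 = -18
y(5) = -2·(-18) + 2·(-5) - 3·(-5) = 41
y(6) = -2·41 + 2·(-18) - 3·(-5) = -103
y(7) = -2·(-103) + 2·41 - 3·(-18) = 342
y(8) = -2·342 + 2·(-103) - 3·41 = -1013
y(9) = -2·(-1013) + 2·342 - 3·(-103) = 3019
y(10) = -2·3019 + 2·(-1013) - 3·342 = -9090

-9090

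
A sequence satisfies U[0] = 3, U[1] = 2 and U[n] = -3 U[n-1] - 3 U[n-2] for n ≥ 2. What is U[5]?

99

U[2] = -3*2 - 3*3 = -15
U[3] = -3*(-15) - 3*2 = 39
U[4] = -3*39 - 3*(-15) = -72
U[5] = -3*(-72) - 3*39 = 99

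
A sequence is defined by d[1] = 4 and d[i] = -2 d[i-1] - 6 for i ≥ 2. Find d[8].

d[2] = -2(4) - 6 = -14
d[3] = -2(-14) - 6 = 22
d[4] = -2(22) - 6 = -50
d[5] = -2(-50) - 6 = 94
d[6] = -2(94) - 6 = -194
d[7] = -2(-194) - 6 = 382
d[8] = -2(382) - 6 = -770

-770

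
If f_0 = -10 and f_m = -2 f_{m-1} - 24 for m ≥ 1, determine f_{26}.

The fixed point is -24/(1 + 2) = -8, so f_m + 8 = -2(f_{m-1} + 8).
Hence f_m = -2·(-2)^m - 8.
f_{26} = -2·(-2)^{26} - 8 = -2·67108864 - 8 = -134217736.

-134217736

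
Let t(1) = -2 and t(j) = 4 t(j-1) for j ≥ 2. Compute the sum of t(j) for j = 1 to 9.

-174762

t(2) = 4*(-2) = -8
t(3) = 4*(-8) = -32
t(4) = 4*(-32) = -128
t(5) = 4*(-128) = -512
t(6) = 4*(-512) = -2048
t(7) = 4*(-2048) = -8192
t(8) = 4*(-8192) = -32768
t(9) = 4*(-32768) = -131072
Sum = (-2) + (-8) + (-32) + (-128) + (-512) + (-2048) + (-8192) + (-32768) + (-131072) = -174762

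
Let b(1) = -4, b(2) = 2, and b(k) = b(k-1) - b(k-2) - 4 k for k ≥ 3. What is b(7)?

b(3) = 2 - (-4) - 12 = -6
b(4) = (-6) - 2 - 16 = -24
b(5) = (-24) - (-6) - 20 = -38
b(6) = (-38) - (-24) - 24 = -38
b(7) = (-38) - (-38) - 28 = -28

-28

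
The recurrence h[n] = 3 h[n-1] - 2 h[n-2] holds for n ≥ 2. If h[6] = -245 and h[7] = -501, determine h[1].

3

Rearranging, h[n-2] = (h[n] - 3 h[n-1]) / -2.
h[5] = (-501 - 3(-245)) / -2 = 234/-2 = -117
h[4] = (-245 - 3(-117)) / -2 = 106/-2 = -53
h[3] = (-117 - 3(-53)) / -2 = 42/-2 = -21
h[2] = (-53 - 3(-21)) / -2 = 10/-2 = -5
h[1] = (-21 - 3(-5)) / -2 = -6/-2 = 3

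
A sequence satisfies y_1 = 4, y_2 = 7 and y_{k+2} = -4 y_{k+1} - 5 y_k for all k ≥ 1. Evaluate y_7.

-1128

y_3 = -4·7 - 5·4 = -48
y_4 = -4·(-48) - 5·7 = 157
y_5 = -4·157 - 5·(-48) = -388
y_6 = -4·(-388) - 5·157 = 767
y_7 = -4·767 - 5·(-388) = -1128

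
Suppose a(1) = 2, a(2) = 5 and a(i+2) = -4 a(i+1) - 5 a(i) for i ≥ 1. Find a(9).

1970

a(3) = -4(5) - 5(2) = -30
a(4) = -4(-30) - 5(5) = 95
a(5) = -4(95) - 5(-30) = -230
a(6) = -4(-230) - 5(95) = 445
a(7) = -4(445) - 5(-230) = -630
a(8) = -4(-630) - 5(445) = 295
a(9) = -4(295) - 5(-630) = 1970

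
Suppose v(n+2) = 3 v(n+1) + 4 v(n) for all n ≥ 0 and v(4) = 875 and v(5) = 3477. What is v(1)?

Rearranging, v(n-2) = (v(n) - 3 v(n-1)) / 4.
v(3) = (3477 - 3·875) / 4 = 852/4 = 213
v(2) = (875 - 3·213) / 4 = 236/4 = 59
v(1) = (213 - 3·59) / 4 = 36/4 = 9

9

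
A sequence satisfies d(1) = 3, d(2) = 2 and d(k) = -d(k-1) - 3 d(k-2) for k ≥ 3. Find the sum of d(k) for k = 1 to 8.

113

d(3) = -2 - 3(3) = -11
d(4) = -(-11) - 3(2) = 5
d(5) = -5 - 3(-11) = 28
d(6) = -28 - 3(5) = -43
d(7) = -(-43) - 3(28) = -41
d(8) = -(-41) - 3(-43) = 170
Sum = 3 + 2 + (-11) + 5 + 28 + (-43) + (-41) + 170 = 113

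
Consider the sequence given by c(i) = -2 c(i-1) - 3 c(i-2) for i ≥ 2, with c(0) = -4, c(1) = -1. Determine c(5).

c(2) = -2(-1) - 3(-4) = 14
c(3) = -2(14) - 3(-1) = -25
c(4) = -2(-25) - 3(14) = 8
c(5) = -2(8) - 3(-25) = 59

59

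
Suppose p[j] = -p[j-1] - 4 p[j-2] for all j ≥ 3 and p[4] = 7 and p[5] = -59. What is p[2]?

-5

Rearranging, p[j-2] = (p[j] + p[j-1]) / -4.
p[3] = (-59 + 7) / -4 = -52/-4 = 13
p[2] = (7 + 13) / -4 = 20/-4 = -5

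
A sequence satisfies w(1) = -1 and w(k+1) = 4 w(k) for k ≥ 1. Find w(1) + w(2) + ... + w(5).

w(2) = 4*(-1) = -4
w(3) = 4*(-4) = -16
w(4) = 4*(-16) = -64
w(5) = 4*(-64) = -256
Sum = (-1) + (-4) + (-16) + (-64) + (-256) = -341

-341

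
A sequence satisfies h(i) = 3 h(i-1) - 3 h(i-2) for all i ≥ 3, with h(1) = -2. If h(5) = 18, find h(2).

-2

Let h(2) = x.
h(3) = 6 + 3x
h(4) = 18 + 6x
h(5) = 36 + 9x
So 36 + 9x = 18, giving x = -2.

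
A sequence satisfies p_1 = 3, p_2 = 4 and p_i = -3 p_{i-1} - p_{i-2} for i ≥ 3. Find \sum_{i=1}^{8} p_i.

1407

p_3 = -3*4 - 3 = -15
p_4 = -3*(-15) - 4 = 41
p_5 = -3*41 - (-15) = -108
p_6 = -3*(-108) - 41 = 283
p_7 = -3*283 - (-108) = -741
p_8 = -3*(-741) - 283 = 1940
Sum = 3 + 4 + (-15) + 41 + (-108) + 283 + (-741) + 1940 = 1407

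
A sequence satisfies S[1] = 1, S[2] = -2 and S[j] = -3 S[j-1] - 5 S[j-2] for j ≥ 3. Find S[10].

-857

S[3] = -3*(-2) - 5*1 = 1
S[4] = -3*1 - 5*(-2) = 7
S[5] = -3*7 - 5*1 = -26
S[6] = -3*(-26) - 5*7 = 43
S[7] = -3*43 - 5*(-26) = 1
S[8] = -3*1 - 5*43 = -218
S[9] = -3*(-218) - 5*1 = 649
S[10] = -3*649 - 5*(-218) = -857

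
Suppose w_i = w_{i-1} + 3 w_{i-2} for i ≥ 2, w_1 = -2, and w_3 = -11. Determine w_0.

-1

Let w_0 = z.
w_2 = -2 + 3z
w_3 = -8 + 3z
So -8 + 3z = -11, giving z = -1.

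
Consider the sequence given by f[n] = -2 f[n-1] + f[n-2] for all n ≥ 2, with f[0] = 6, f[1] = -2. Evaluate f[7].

-758

f[2] = -2·(-2) + 6 = 10
f[3] = -2·10 + (-2) = -22
f[4] = -2·(-22) + 10 = 54
f[5] = -2·54 + (-22) = -130
f[6] = -2·(-130) + 54 = 314
f[7] = -2·314 + (-130) = -758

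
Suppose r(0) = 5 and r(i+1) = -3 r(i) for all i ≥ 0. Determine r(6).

r(1) = -3·5 = -15
r(2) = -3·(-15) = 45
r(3) = -3·45 = -135
r(4) = -3·(-135) = 405
r(5) = -3·405 = -1215
r(6) = -3·(-1215) = 3645

3645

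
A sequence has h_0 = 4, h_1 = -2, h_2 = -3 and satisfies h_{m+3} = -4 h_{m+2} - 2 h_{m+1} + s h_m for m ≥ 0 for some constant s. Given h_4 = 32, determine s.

-5

h_3 = 16 + 4s
h_4 = -58 - 18s
So -58 - 18s = 32, giving s = -5.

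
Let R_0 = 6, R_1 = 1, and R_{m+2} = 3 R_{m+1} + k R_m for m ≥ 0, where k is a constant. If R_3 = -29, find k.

-2

R_2 = 3 + 6k
R_3 = 9 + 19k
So 9 + 19k = -29, giving k = -2.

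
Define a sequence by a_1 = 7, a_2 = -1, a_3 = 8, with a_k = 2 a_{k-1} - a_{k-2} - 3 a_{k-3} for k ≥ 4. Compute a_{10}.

464

a_4 = 2*8 - (-1) - 3*7 = -4
a_5 = 2*(-4) - 8 - 3*(-1) = -13
a_6 = 2*(-13) - (-4) - 3*8 = -46
a_7 = 2*(-46) - (-13) - 3*(-4) = -67
a_8 = 2*(-67) - (-46) - 3*(-13) = -49
a_9 = 2*(-49) - (-67) - 3*(-46) = 107
a_{10} = 2*107 - (-49) - 3*(-67) = 464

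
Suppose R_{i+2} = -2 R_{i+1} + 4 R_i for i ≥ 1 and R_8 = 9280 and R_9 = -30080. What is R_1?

-5

Rearranging, R_{i-2} = (R_i + 2 R_{i-1}) / 4.
R_7 = (-30080 + 2·9280) / 4 = -11520/4 = -2880
R_6 = (9280 + 2·(-2880)) / 4 = 3520/4 = 880
R_5 = (-2880 + 2·880) / 4 = -1120/4 = -280
R_4 = (880 + 2·(-280)) / 4 = 320/4 = 80
R_3 = (-280 + 2·80) / 4 = -120/4 = -30
R_2 = (80 + 2·(-30)) / 4 = 20/4 = 5
R_1 = (-30 + 2·5) / 4 = -20/4 = -5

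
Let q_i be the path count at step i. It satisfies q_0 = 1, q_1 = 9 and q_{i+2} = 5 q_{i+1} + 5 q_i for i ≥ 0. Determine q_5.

q_2 = 5*9 + 5*1 = 50
q_3 = 5*50 + 5*9 = 295
q_4 = 5*295 + 5*50 = 1725
q_5 = 5*1725 + 5*295 = 10100

10100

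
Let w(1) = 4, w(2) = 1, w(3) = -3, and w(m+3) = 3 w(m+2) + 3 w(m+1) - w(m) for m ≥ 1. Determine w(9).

w(4) = 3·(-3) + 3·1 - 4 = -10
w(5) = 3·(-10) + 3·(-3) - 1 = -40
w(6) = 3·(-40) + 3·(-10) - (-3) = -147
w(7) = 3·(-147) + 3·(-40) - (-10) = -551
w(8) = 3·(-551) + 3·(-147) - (-40) = -2054
w(9) = 3·(-2054) + 3·(-551) - (-147) = -7668

-7668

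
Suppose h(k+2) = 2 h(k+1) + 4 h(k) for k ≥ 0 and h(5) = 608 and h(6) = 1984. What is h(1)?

4

Rearranging, h(k-2) = (h(k) - 2 h(k-1)) / 4.
h(4) = (1984 - 2·608) / 4 = 768/4 = 192
h(3) = (608 - 2·192) / 4 = 224/4 = 56
h(2) = (192 - 2·56) / 4 = 80/4 = 20
h(1) = (56 - 2·20) / 4 = 16/4 = 4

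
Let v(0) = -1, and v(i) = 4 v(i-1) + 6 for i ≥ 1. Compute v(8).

65534

v(1) = 4*(-1) + 6 = 2
v(2) = 4*2 + 6 = 14
v(3) = 4*14 + 6 = 62
v(4) = 4*62 + 6 = 254
v(5) = 4*254 + 6 = 1022
v(6) = 4*1022 + 6 = 4094
v(7) = 4*4094 + 6 = 16382
v(8) = 4*16382 + 6 = 65534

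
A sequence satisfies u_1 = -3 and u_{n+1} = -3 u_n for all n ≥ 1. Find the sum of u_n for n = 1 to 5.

u_2 = -3·(-3) = 9
u_3 = -3·9 = -27
u_4 = -3·(-27) = 81
u_5 = -3·81 = -243
Sum = (-3) + 9 + (-27) + 81 + (-243) = -183

-183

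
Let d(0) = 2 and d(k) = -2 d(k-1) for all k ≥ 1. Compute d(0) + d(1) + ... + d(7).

d(1) = -2*2 = -4
d(2) = -2*(-4) = 8
d(3) = -2*8 = -16
d(4) = -2*(-16) = 32
d(5) = -2*32 = -64
d(6) = -2*(-64) = 128
d(7) = -2*128 = -256
Sum = 2 + (-4) + 8 + (-16) + 32 + (-64) + 128 + (-256) = -170

-170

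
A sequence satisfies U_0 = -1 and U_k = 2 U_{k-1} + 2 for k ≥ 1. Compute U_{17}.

The fixed point is 2/(1 - 2) = -2, so U_k + 2 = 2(U_{k-1} + 2).
Hence U_k = 1·2^k - 2.
U_{17} = 1·2^{17} - 2 = 1·131072 - 2 = 131070.

131070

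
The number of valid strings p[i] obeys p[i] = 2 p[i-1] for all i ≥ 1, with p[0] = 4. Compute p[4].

p[1] = 2(4) = 8
p[2] = 2(8) = 16
p[3] = 2(16) = 32
p[4] = 2(32) = 64

64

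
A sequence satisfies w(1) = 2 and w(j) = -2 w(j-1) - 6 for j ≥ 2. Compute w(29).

The fixed point is -6/(1 + 2) = -2, so w(j) + 2 = -2(w(j-1) + 2).
Hence w(j) = 4·(-2)^{j-1} - 2.
w(29) = 4·(-2)^{28} - 2 = 4·268435456 - 2 = 1073741822.

1073741822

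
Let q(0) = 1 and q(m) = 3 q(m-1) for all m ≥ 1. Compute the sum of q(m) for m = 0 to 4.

121

q(1) = 3(1) = 3
q(2) = 3(3) = 9
q(3) = 3(9) = 27
q(4) = 3(27) = 81
Sum = 1 + 3 + 9 + 27 + 81 = 121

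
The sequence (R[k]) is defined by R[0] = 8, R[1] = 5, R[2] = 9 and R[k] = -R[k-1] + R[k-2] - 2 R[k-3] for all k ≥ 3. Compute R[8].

R[3] = -9 + 5 - 2*8 = -20
R[4] = -(-20) + 9 - 2*5 = 19
R[5] = -19 + (-20) - 2*9 = -57
R[6] = -(-57) + 19 - 2*(-20) = 116
R[7] = -116 + (-57) - 2*19 = -211
R[8] = -(-211) + 116 - 2*(-57) = 441

441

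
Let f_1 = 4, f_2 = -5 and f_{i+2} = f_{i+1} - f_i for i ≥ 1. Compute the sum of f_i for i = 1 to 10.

-14

f_3 = (-5) - 4 = -9
f_4 = (-9) - (-5) = -4
f_5 = (-4) - (-9) = 5
f_6 = 5 - (-4) = 9
f_7 = 9 - 5 = 4
f_8 = 4 - 9 = -5
f_9 = (-5) - 4 = -9
f_{10} = (-9) - (-5) = -4
Sum = 4 + (-5) + (-9) + (-4) + 5 + 9 + 4 + (-5) + (-9) + (-4) = -14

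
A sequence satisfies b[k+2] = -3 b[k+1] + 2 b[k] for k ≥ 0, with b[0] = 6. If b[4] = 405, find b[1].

Let b[1] = w.
b[2] = 12 - 3w
b[3] = -36 + 11w
b[4] = 132 - 39w
So 132 - 39w = 405, giving w = -7.

-7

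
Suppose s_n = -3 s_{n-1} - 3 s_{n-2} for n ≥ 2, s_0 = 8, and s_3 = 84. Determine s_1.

Let s_1 = v.
s_2 = -24 - 3v
s_3 = 72 + 6v
So 72 + 6v = 84, giving v = 2.

2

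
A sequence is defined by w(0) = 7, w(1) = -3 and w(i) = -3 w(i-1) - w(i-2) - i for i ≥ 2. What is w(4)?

-4

w(2) = -3*(-3) - 7 - 2 = 0
w(3) = -3*0 - (-3) - 3 = 0
w(4) = -3*0 - 0 - 4 = -4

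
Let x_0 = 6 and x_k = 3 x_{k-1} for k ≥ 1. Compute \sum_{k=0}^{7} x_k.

19680

x_1 = 3(6) = 18
x_2 = 3(18) = 54
x_3 = 3(54) = 162
x_4 = 3(162) = 486
x_5 = 3(486) = 1458
x_6 = 3(1458) = 4374
x_7 = 3(4374) = 13122
Sum = 6 + 18 + 54 + 162 + 486 + 1458 + 4374 + 13122 = 19680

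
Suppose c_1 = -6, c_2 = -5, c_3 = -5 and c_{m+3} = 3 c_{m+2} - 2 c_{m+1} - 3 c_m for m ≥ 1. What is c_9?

427

c_4 = 3·(-5) - 2·(-5) - 3·(-6) = 13
c_5 = 3·13 - 2·(-5) - 3·(-5) = 64
c_6 = 3·64 - 2·13 - 3·(-5) = 181
c_7 = 3·181 - 2·64 - 3·13 = 376
c_8 = 3·376 - 2·181 - 3·64 = 574
c_9 = 3·574 - 2·376 - 3·181 = 427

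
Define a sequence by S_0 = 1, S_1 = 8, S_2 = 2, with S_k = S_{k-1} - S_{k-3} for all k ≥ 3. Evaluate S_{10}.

S_3 = 2 - 1 = 1
S_4 = 1 - 8 = -7
S_5 = (-7) - 2 = -9
S_6 = (-9) - 1 = -10
S_7 = (-10) - (-7) = -3
S_8 = (-3) - (-9) = 6
S_9 = 6 - (-10) = 16
S_{10} = 16 - (-3) = 19

19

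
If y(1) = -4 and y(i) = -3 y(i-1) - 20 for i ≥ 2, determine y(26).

-847288609448

The fixed point is -20/(1 + 3) = -5, so y(i) + 5 = -3(y(i-1) + 5).
Hence y(i) = 1·(-3)^{i-1} - 5.
y(26) = 1·(-3)^{25} - 5 = 1·-847288609443 - 5 = -847288609448.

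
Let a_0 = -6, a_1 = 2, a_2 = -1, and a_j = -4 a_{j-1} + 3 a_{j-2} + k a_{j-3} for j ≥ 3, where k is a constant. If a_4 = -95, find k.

-2

a_3 = 10 - 6k
a_4 = -43 + 26k
So -43 + 26k = -95, giving k = -2.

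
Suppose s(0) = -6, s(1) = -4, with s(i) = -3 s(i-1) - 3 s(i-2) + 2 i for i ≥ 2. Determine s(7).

s(2) = -3·(-4) - 3·(-6) + 4 = 34
s(3) = -3·34 - 3·(-4) + 6 = -84
s(4) = -3·(-84) - 3·34 + 8 = 158
s(5) = -3·158 - 3·(-84) + 10 = -212
s(6) = -3·(-212) - 3·158 + 12 = 174
s(7) = -3·174 - 3·(-212) + 14 = 128

128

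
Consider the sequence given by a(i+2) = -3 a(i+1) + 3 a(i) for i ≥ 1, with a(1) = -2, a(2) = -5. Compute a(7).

a(3) = -3(-5) + 3(-2) = 9
a(4) = -3(9) + 3(-5) = -42
a(5) = -3(-42) + 3(9) = 153
a(6) = -3(153) + 3(-42) = -585
a(7) = -3(-585) + 3(153) = 2214

2214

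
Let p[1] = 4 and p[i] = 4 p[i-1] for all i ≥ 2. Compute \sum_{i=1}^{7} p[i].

21844

p[2] = 4·4 = 16
p[3] = 4·16 = 64
p[4] = 4·64 = 256
p[5] = 4·256 = 1024
p[6] = 4·1024 = 4096
p[7] = 4·4096 = 16384
Sum = 4 + 16 + 64 + 256 + 1024 + 4096 + 16384 = 21844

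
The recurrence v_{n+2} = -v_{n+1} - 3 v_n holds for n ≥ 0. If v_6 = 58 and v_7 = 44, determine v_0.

Rearranging, v_{n-2} = (v_n + v_{n-1}) / -3.
v_5 = (44 + 58) / -3 = 102/-3 = -34
v_4 = (58 + (-34)) / -3 = 24/-3 = -8
v_3 = (-34 + (-8)) / -3 = -42/-3 = 14
v_2 = (-8 + 14) / -3 = 6/-3 = -2
v_1 = (14 + (-2)) / -3 = 12/-3 = -4
v_0 = (-2 + (-4)) / -3 = -6/-3 = 2

2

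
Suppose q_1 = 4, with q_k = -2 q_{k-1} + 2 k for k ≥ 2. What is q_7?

190

q_2 = -2·4 + 4 = -4
q_3 = -2·(-4) + 6 = 14
q_4 = -2·14 + 8 = -20
q_5 = -2·(-20) + 10 = 50
q_6 = -2·50 + 12 = -88
q_7 = -2·(-88) + 14 = 190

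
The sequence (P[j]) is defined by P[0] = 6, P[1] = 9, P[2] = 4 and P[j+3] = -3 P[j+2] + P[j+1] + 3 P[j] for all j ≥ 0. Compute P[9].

4929

P[3] = -3(4) + 9 + 3(6) = 15
P[4] = -3(15) + 4 + 3(9) = -14
P[5] = -3(-14) + 15 + 3(4) = 69
P[6] = -3(69) + (-14) + 3(15) = -176
P[7] = -3(-176) + 69 + 3(-14) = 555
P[8] = -3(555) + (-176) + 3(69) = -1634
P[9] = -3(-1634) + 555 + 3(-176) = 4929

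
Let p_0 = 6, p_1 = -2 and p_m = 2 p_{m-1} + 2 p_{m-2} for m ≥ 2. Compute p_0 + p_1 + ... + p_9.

p_2 = 2*(-2) + 2*6 = 8
p_3 = 2*8 + 2*(-2) = 12
p_4 = 2*12 + 2*8 = 40
p_5 = 2*40 + 2*12 = 104
p_6 = 2*104 + 2*40 = 288
p_7 = 2*288 + 2*104 = 784
p_8 = 2*784 + 2*288 = 2144
p_9 = 2*2144 + 2*784 = 5856
Sum = 6 + (-2) + 8 + 12 + 40 + 104 + 288 + 784 + 2144 + 5856 = 9240

9240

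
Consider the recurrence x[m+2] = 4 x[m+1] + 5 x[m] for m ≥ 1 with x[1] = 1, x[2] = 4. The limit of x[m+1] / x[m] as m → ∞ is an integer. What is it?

The characteristic equation is r^2 - 4r - 5 = 0, which factors as (r - 5)(r + 1) = 0.
So the roots are 5 and -1. Since |5| > |-1| and the coefficient of 5^m is non-zero, the ratio tends to 5.

5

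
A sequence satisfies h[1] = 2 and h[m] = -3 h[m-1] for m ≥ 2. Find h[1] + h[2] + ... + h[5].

h[2] = -3·2 = -6
h[3] = -3·(-6) = 18
h[4] = -3·18 = -54
h[5] = -3·(-54) = 162
Sum = 2 + (-6) + 18 + (-54) + 162 = 122

122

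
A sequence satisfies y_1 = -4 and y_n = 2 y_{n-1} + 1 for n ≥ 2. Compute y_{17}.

The fixed point is 1/(1 - 2) = -1, so y_n + 1 = 2(y_{n-1} + 1).
Hence y_n = -3·2^{n-1} - 1.
y_{17} = -3·2^{16} - 1 = -3·65536 - 1 = -196609.

-196609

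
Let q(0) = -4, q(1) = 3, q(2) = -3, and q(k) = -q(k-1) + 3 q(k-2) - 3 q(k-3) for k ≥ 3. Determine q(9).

q(3) = -(-3) + 3*3 - 3*(-4) = 24
q(4) = -24 + 3*(-3) - 3*3 = -42
q(5) = -(-42) + 3*24 - 3*(-3) = 123
q(6) = -123 + 3*(-42) - 3*24 = -321
q(7) = -(-321) + 3*123 - 3*(-42) = 816
q(8) = -816 + 3*(-321) - 3*123 = -2148
q(9) = -(-2148) + 3*816 - 3*(-321) = 5559

5559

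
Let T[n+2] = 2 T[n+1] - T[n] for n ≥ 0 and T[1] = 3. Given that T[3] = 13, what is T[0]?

-2

Let T[0] = z.
T[2] = 6 - z
T[3] = 9 - 2z
So 9 - 2z = 13, giving z = -2.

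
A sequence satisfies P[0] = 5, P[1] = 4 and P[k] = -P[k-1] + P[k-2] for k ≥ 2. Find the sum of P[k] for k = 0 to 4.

11

P[2] = -4 + 5 = 1
P[3] = -1 + 4 = 3
P[4] = -3 + 1 = -2
Sum = 5 + 4 + 1 + 3 + (-2) = 11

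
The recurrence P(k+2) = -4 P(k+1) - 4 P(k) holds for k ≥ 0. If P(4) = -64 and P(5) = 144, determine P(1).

Rearranging, P(k-2) = (P(k) + 4 P(k-1)) / -4.
P(3) = (144 + 4·(-64)) / -4 = -112/-4 = 28
P(2) = (-64 + 4·28) / -4 = 48/-4 = -12
P(1) = (28 + 4·(-12)) / -4 = -20/-4 = 5

5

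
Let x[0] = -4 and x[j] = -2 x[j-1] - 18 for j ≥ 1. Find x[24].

The fixed point is -18/(1 + 2) = -6, so x[j] + 6 = -2(x[j-1] + 6).
Hence x[j] = 2·(-2)^j - 6.
x[24] = 2·(-2)^{24} - 6 = 2·16777216 - 6 = 33554426.

33554426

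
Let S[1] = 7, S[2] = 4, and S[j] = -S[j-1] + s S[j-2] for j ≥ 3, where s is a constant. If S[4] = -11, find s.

S[3] = -4 + 7s
S[4] = 4 - 3s
So 4 - 3s = -11, giving s = 5.

5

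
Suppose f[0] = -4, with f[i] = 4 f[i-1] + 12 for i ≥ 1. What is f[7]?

-4

f[1] = 4*(-4) + 12 = -4
f[2] = 4*(-4) + 12 = -4
f[3] = 4*(-4) + 12 = -4
f[4] = 4*(-4) + 12 = -4
f[5] = 4*(-4) + 12 = -4
f[6] = 4*(-4) + 12 = -4
f[7] = 4*(-4) + 12 = -4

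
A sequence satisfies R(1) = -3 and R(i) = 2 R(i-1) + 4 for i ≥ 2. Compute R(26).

The fixed point is 4/(1 - 2) = -4, so R(i) + 4 = 2(R(i-1) + 4).
Hence R(i) = 1·2^{i-1} - 4.
R(26) = 1·2^{25} - 4 = 1·33554432 - 4 = 33554428.

33554428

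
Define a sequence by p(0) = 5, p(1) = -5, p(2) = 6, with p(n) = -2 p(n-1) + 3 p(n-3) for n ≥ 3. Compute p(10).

591

p(3) = -2·6 + 3·5 = 3
p(4) = -2·3 + 3·(-5) = -21
p(5) = -2·(-21) + 3·6 = 60
p(6) = -2·60 + 3·3 = -111
p(7) = -2·(-111) + 3·(-21) = 159
p(8) = -2·159 + 3·60 = -138
p(9) = -2·(-138) + 3·(-111) = -57
p(10) = -2·(-57) + 3·159 = 591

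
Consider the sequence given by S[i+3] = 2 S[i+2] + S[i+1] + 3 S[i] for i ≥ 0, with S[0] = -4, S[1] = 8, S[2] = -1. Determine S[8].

S[3] = 2(-1) + 8 + 3(-4) = -6
S[4] = 2(-6) + (-1) + 3(8) = 11
S[5] = 2(11) + (-6) + 3(-1) = 13
S[6] = 2(13) + 11 + 3(-6) = 19
S[7] = 2(19) + 13 + 3(11) = 84
S[8] = 2(84) + 19 + 3(13) = 226

226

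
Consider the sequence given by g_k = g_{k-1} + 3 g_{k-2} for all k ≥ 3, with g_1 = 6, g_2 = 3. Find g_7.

462

g_3 = 3 + 3*6 = 21
g_4 = 21 + 3*3 = 30
g_5 = 30 + 3*21 = 93
g_6 = 93 + 3*30 = 183
g_7 = 183 + 3*93 = 462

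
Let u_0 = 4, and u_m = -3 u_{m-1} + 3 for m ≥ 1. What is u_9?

-63969

u_1 = -3·4 + 3 = -9
u_2 = -3·(-9) + 3 = 30
u_3 = -3·30 + 3 = -87
u_4 = -3·(-87) + 3 = 264
u_5 = -3·264 + 3 = -789
u_6 = -3·(-789) + 3 = 2370
u_7 = -3·2370 + 3 = -7107
u_8 = -3·(-7107) + 3 = 21324
u_9 = -3·21324 + 3 = -63969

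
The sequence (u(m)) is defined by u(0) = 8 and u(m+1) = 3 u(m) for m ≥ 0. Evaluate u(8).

u(1) = 3(8) = 24
u(2) = 3(24) = 72
u(3) = 3(72) = 216
u(4) = 3(216) = 648
u(5) = 3(648) = 1944
u(6) = 3(1944) = 5832
u(7) = 3(5832) = 17496
u(8) = 3(17496) = 52488

52488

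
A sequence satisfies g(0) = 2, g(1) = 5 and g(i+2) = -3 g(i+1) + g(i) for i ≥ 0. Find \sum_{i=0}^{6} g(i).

g(2) = -3*5 + 2 = -13
g(3) = -3*(-13) + 5 = 44
g(4) = -3*44 + (-13) = -145
g(5) = -3*(-145) + 44 = 479
g(6) = -3*479 + (-145) = -1582
Sum = 2 + 5 + (-13) + 44 + (-145) + 479 + (-1582) = -1210

-1210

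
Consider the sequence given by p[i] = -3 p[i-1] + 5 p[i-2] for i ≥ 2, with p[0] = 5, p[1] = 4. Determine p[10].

p[2] = -3(4) + 5(5) = 13
p[3] = -3(13) + 5(4) = -19
p[4] = -3(-19) + 5(13) = 122
p[5] = -3(122) + 5(-19) = -461
p[6] = -3(-461) + 5(122) = 1993
p[7] = -3(1993) + 5(-461) = -8284
p[8] = -3(-8284) + 5(1993) = 34817
p[9] = -3(34817) + 5(-8284) = -145871
p[10] = -3(-145871) + 5(34817) = 611698

611698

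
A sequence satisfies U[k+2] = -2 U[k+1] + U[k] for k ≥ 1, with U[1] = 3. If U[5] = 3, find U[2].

1

Let U[2] = w.
U[3] = 3 - 2w
U[4] = -6 + 5w
U[5] = 15 - 12w
So 15 - 12w = 3, giving w = 1.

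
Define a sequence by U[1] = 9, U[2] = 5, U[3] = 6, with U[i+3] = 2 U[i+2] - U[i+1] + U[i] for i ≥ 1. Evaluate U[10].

486

U[4] = 2*6 - 5 + 9 = 16
U[5] = 2*16 - 6 + 5 = 31
U[6] = 2*31 - 16 + 6 = 52
U[7] = 2*52 - 31 + 16 = 89
U[8] = 2*89 - 52 + 31 = 157
U[9] = 2*157 - 89 + 52 = 277
U[10] = 2*277 - 157 + 89 = 486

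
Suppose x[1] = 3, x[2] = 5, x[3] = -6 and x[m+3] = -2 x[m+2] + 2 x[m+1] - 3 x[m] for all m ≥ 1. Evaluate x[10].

x[4] = -2(-6) + 2(5) - 3(3) = 13
x[5] = -2(13) + 2(-6) - 3(5) = -53
x[6] = -2(-53) + 2(13) - 3(-6) = 150
x[7] = -2(150) + 2(-53) - 3(13) = -445
x[8] = -2(-445) + 2(150) - 3(-53) = 1349
x[9] = -2(1349) + 2(-445) - 3(150) = -4038
x[10] = -2(-4038) + 2(1349) - 3(-445) = 12109

12109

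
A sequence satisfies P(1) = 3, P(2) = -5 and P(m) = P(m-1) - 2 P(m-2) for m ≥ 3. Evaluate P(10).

103

P(3) = (-5) - 2·3 = -11
P(4) = (-11) - 2·(-5) = -1
P(5) = (-1) - 2·(-11) = 21
P(6) = 21 - 2·(-1) = 23
P(7) = 23 - 2·21 = -19
P(8) = (-19) - 2·23 = -65
P(9) = (-65) - 2·(-19) = -27
P(10) = (-27) - 2·(-65) = 103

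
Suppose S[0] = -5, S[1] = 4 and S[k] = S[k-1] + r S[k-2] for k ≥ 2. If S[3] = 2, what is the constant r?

S[2] = 4 - 5r
S[3] = 4 - r
So 4 - r = 2, giving r = 2.

2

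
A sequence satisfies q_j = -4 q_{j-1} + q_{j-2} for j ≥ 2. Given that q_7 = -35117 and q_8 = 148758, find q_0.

6

Rearranging, q_{j-2} = q_j + 4 q_{j-1}.
q_6 = 148758 + 4*(-35117) = 8290
q_5 = -35117 + 4*8290 = -1957
q_4 = 8290 + 4*(-1957) = 462
q_3 = -1957 + 4*462 = -109
q_2 = 462 + 4*(-109) = 26
q_1 = -109 + 4*26 = -5
q_0 = 26 + 4*(-5) = 6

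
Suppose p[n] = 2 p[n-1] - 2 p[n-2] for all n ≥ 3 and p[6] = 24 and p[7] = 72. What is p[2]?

-6

Rearranging, p[n-2] = (p[n] - 2 p[n-1]) / -2.
p[5] = (72 - 2(24)) / -2 = 24/-2 = -12
p[4] = (24 - 2(-12)) / -2 = 48/-2 = -24
p[3] = (-12 - 2(-24)) / -2 = 36/-2 = -18
p[2] = (-24 - 2(-18)) / -2 = 12/-2 = -6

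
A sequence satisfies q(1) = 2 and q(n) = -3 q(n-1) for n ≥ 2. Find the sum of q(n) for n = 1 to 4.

-40

q(2) = -3·2 = -6
q(3) = -3·(-6) = 18
q(4) = -3·18 = -54
Sum = 2 + (-6) + 18 + (-54) = -40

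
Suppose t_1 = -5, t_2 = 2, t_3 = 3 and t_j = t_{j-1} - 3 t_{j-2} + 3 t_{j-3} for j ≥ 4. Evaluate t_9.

-165

t_4 = 3 - 3(2) + 3(-5) = -18
t_5 = (-18) - 3(3) + 3(2) = -21
t_6 = (-21) - 3(-18) + 3(3) = 42
t_7 = 42 - 3(-21) + 3(-18) = 51
t_8 = 51 - 3(42) + 3(-21) = -138
t_9 = (-138) - 3(51) + 3(42) = -165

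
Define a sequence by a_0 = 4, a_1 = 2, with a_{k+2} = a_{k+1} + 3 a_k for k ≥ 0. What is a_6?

a_2 = 2 + 3(4) = 14
a_3 = 14 + 3(2) = 20
a_4 = 20 + 3(14) = 62
a_5 = 62 + 3(20) = 122
a_6 = 122 + 3(62) = 308

308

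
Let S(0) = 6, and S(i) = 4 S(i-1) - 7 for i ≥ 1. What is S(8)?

S(1) = 4(6) - 7 = 17
S(2) = 4(17) - 7 = 61
S(3) = 4(61) - 7 = 237
S(4) = 4(237) - 7 = 941
S(5) = 4(941) - 7 = 3757
S(6) = 4(3757) - 7 = 15021
S(7) = 4(15021) - 7 = 60077
S(8) = 4(60077) - 7 = 240301

240301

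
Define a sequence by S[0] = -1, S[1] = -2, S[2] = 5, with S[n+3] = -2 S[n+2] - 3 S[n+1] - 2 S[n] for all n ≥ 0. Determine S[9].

S[3] = -2(5) - 3(-2) - 2(-1) = -2
S[4] = -2(-2) - 3(5) - 2(-2) = -7
S[5] = -2(-7) - 3(-2) - 2(5) = 10
S[6] = -2(10) - 3(-7) - 2(-2) = 5
S[7] = -2(5) - 3(10) - 2(-7) = -26
S[8] = -2(-26) - 3(5) - 2(10) = 17
S[9] = -2(17) - 3(-26) - 2(5) = 34

34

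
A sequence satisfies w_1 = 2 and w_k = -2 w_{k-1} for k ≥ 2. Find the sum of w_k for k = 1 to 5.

22

w_2 = -2(2) = -4
w_3 = -2(-4) = 8
w_4 = -2(8) = -16
w_5 = -2(-16) = 32
Sum = 2 + (-4) + 8 + (-16) + 32 = 22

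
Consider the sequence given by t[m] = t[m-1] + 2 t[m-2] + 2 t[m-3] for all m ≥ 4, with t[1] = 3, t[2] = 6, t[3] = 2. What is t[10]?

t[4] = 2 + 2*6 + 2*3 = 20
t[5] = 20 + 2*2 + 2*6 = 36
t[6] = 36 + 2*20 + 2*2 = 80
t[7] = 80 + 2*36 + 2*20 = 192
t[8] = 192 + 2*80 + 2*36 = 424
t[9] = 424 + 2*192 + 2*80 = 968
t[10] = 968 + 2*424 + 2*192 = 2200

2200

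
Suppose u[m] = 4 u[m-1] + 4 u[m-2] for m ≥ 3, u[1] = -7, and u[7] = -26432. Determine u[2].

Let u[2] = z.
u[3] = -28 + 4z
u[4] = -112 + 20z
u[5] = -560 + 96z
u[6] = -2688 + 464z
u[7] = -12992 + 2240z
So -12992 + 2240z = -26432, giving z = -6.

-6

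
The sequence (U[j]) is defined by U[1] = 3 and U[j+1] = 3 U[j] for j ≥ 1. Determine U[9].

U[2] = 3·3 = 9
U[3] = 3·9 = 27
U[4] = 3·27 = 81
U[5] = 3·81 = 243
U[6] = 3·243 = 729
U[7] = 3·729 = 2187
U[8] = 3·2187 = 6561
U[9] = 3·6561 = 19683

19683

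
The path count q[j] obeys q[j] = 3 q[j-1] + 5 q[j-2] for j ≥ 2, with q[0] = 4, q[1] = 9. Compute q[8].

244123

q[2] = 3(9) + 5(4) = 47
q[3] = 3(47) + 5(9) = 186
q[4] = 3(186) + 5(47) = 793
q[5] = 3(793) + 5(186) = 3309
q[6] = 3(3309) + 5(793) = 13892
q[7] = 3(13892) + 5(3309) = 58221
q[8] = 3(58221) + 5(13892) = 244123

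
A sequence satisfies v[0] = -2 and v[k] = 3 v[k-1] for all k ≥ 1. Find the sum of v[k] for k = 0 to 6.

v[1] = 3*(-2) = -6
v[2] = 3*(-6) = -18
v[3] = 3*(-18) = -54
v[4] = 3*(-54) = -162
v[5] = 3*(-162) = -486
v[6] = 3*(-486) = -1458
Sum = (-2) + (-6) + (-18) + (-54) + (-162) + (-486) + (-1458) = -2186

-2186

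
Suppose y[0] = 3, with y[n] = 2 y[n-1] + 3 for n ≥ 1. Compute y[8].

y[1] = 2·3 + 3 = 9
y[2] = 2·9 + 3 = 21
y[3] = 2·21 + 3 = 45
y[4] = 2·45 + 3 = 93
y[5] = 2·93 + 3 = 189
y[6] = 2·189 + 3 = 381
y[7] = 2·381 + 3 = 765
y[8] = 2·765 + 3 = 1533

1533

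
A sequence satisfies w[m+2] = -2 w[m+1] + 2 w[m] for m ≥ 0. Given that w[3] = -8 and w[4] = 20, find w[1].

-2

Rearranging, w[m-2] = (w[m] + 2 w[m-1]) / 2.
w[2] = (20 + 2(-8)) / 2 = 4/2 = 2
w[1] = (-8 + 2(2)) / 2 = -4/2 = -2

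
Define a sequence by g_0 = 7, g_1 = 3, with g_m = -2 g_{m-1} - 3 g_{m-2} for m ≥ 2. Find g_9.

1395

g_2 = -2*3 - 3*7 = -27
g_3 = -2*(-27) - 3*3 = 45
g_4 = -2*45 - 3*(-27) = -9
g_5 = -2*(-9) - 3*45 = -117
g_6 = -2*(-117) - 3*(-9) = 261
g_7 = -2*261 - 3*(-117) = -171
g_8 = -2*(-171) - 3*261 = -441
g_9 = -2*(-441) - 3*(-171) = 1395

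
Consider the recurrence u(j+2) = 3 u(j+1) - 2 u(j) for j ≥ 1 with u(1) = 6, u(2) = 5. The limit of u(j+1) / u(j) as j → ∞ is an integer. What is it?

The characteristic equation is r^2 - 3r + 2 = 0, which factors as (r - 2)(r - 1) = 0.
So the roots are 2 and 1. Since |2| > |1| and the coefficient of 2^j is non-zero, the ratio tends to 2.

2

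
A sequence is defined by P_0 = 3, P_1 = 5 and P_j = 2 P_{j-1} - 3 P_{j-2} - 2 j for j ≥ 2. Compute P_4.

-53

P_2 = 2(5) - 3(3) - 4 = -3
P_3 = 2(-3) - 3(5) - 6 = -27
P_4 = 2(-27) - 3(-3) - 8 = -53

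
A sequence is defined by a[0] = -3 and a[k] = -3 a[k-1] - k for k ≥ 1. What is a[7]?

6149

a[1] = -3*(-3) - 1 = 8
a[2] = -3*8 - 2 = -26
a[3] = -3*(-26) - 3 = 75
a[4] = -3*75 - 4 = -229
a[5] = -3*(-229) - 5 = 682
a[6] = -3*682 - 6 = -2052
a[7] = -3*(-2052) - 7 = 6149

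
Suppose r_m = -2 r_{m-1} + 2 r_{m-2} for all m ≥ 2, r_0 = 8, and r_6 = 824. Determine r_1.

-1

Let r_1 = v.
r_2 = 16 - 2v
r_3 = -32 + 6v
r_4 = 96 - 16v
r_5 = -256 + 44v
r_6 = 704 - 120v
So 704 - 120v = 824, giving v = -1.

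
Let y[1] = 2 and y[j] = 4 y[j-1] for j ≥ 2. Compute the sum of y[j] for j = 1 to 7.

10922

y[2] = 4(2) = 8
y[3] = 4(8) = 32
y[4] = 4(32) = 128
y[5] = 4(128) = 512
y[6] = 4(512) = 2048
y[7] = 4(2048) = 8192
Sum = 2 + 8 + 32 + 128 + 512 + 2048 + 8192 = 10922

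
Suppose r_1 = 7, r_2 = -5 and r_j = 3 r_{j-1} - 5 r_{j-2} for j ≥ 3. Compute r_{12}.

r_3 = 3*(-5) - 5*7 = -50
r_4 = 3*(-50) - 5*(-5) = -125
r_5 = 3*(-125) - 5*(-50) = -125
r_6 = 3*(-125) - 5*(-125) = 250
r_7 = 3*250 - 5*(-125) = 1375
r_8 = 3*1375 - 5*250 = 2875
r_9 = 3*2875 - 5*1375 = 1750
r_{10} = 3*1750 - 5*2875 = -9125
r_{11} = 3*(-9125) - 5*1750 = -36125
r_{12} = 3*(-36125) - 5*(-9125) = -62750

-62750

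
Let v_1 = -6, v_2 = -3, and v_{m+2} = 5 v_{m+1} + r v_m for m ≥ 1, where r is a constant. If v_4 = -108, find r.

v_3 = -15 - 6r
v_4 = -75 - 33r
So -75 - 33r = -108, giving r = 1.

1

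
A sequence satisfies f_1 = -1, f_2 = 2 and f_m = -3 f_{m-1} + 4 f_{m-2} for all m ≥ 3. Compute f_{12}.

2516582

f_3 = -3(2) + 4(-1) = -10
f_4 = -3(-10) + 4(2) = 38
f_5 = -3(38) + 4(-10) = -154
f_6 = -3(-154) + 4(38) = 614
f_7 = -3(614) + 4(-154) = -2458
f_8 = -3(-2458) + 4(614) = 9830
f_9 = -3(9830) + 4(-2458) = -39322
f_{10} = -3(-39322) + 4(9830) = 157286
f_{11} = -3(157286) + 4(-39322) = -629146
f_{12} = -3(-629146) + 4(157286) = 2516582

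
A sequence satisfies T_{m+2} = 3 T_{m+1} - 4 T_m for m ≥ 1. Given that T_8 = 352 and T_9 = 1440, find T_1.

6

Rearranging, T_{m-2} = (T_m - 3 T_{m-1}) / -4.
T_7 = (1440 - 3(352)) / -4 = 384/-4 = -96
T_6 = (352 - 3(-96)) / -4 = 640/-4 = -160
T_5 = (-96 - 3(-160)) / -4 = 384/-4 = -96
T_4 = (-160 - 3(-96)) / -4 = 128/-4 = -32
T_3 = (-96 - 3(-32)) / -4 = 0/-4 = 0
T_2 = (-32 - 3(0)) / -4 = -32/-4 = 8
T_1 = (0 - 3(8)) / -4 = -24/-4 = 6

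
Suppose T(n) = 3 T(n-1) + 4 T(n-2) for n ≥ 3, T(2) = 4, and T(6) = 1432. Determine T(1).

3

Let T(1) = z.
T(3) = 12 + 4z
T(4) = 52 + 12z
T(5) = 204 + 52z
T(6) = 820 + 204z
So 820 + 204z = 1432, giving z = 3.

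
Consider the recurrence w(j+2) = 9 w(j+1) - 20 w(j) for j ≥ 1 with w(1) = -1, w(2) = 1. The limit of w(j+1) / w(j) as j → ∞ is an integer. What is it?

5

The characteristic equation is r^2 - 9r + 20 = 0, which factors as (r - 5)(r - 4) = 0.
So the roots are 5 and 4. Since |5| > |4| and the coefficient of 5^j is non-zero, the ratio tends to 5.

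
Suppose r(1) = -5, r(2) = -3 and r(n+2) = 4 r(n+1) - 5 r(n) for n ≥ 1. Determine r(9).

283

r(3) = 4·(-3) - 5·(-5) = 13
r(4) = 4·13 - 5·(-3) = 67
r(5) = 4·67 - 5·13 = 203
r(6) = 4·203 - 5·67 = 477
r(7) = 4·477 - 5·203 = 893
r(8) = 4·893 - 5·477 = 1187
r(9) = 4·1187 - 5·893 = 283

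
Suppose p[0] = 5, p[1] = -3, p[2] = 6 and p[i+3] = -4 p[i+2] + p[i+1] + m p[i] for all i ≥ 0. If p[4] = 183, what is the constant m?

-3

p[3] = -27 + 5m
p[4] = 114 - 23m
So 114 - 23m = 183, giving m = -3.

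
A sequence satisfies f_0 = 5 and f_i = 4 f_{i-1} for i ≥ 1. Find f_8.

f_1 = 4*5 = 20
f_2 = 4*20 = 80
f_3 = 4*80 = 320
f_4 = 4*320 = 1280
f_5 = 4*1280 = 5120
f_6 = 4*5120 = 20480
f_7 = 4*20480 = 81920
f_8 = 4*81920 = 327680

327680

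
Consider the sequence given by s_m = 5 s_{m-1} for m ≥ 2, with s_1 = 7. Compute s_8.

546875

s_2 = 5·7 = 35
s_3 = 5·35 = 175
s_4 = 5·175 = 875
s_5 = 5·875 = 4375
s_6 = 5·4375 = 21875
s_7 = 5·21875 = 109375
s_8 = 5·109375 = 546875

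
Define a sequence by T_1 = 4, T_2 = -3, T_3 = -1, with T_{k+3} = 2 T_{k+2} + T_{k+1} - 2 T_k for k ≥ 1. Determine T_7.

T_4 = 2(-1) + (-3) - 2(4) = -13
T_5 = 2(-13) + (-1) - 2(-3) = -21
T_6 = 2(-21) + (-13) - 2(-1) = -53
T_7 = 2(-53) + (-21) - 2(-13) = -101

-101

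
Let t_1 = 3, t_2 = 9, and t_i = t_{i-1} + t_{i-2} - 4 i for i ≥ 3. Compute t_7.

t_3 = 9 + 3 - 12 = 0
t_4 = 0 + 9 - 16 = -7
t_5 = (-7) + 0 - 20 = -27
t_6 = (-27) + (-7) - 24 = -58
t_7 = (-58) + (-27) - 28 = -113

-113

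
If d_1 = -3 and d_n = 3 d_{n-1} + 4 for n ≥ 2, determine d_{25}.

-282429536483

The fixed point is 4/(1 - 3) = -2, so d_n + 2 = 3(d_{n-1} + 2).
Hence d_n = -1·3^{n-1} - 2.
d_{25} = -1·3^{24} - 2 = -1·282429536481 - 2 = -282429536483.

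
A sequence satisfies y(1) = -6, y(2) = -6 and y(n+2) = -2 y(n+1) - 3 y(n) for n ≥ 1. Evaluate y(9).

570

y(3) = -2·(-6) - 3·(-6) = 30
y(4) = -2·30 - 3·(-6) = -42
y(5) = -2·(-42) - 3·30 = -6
y(6) = -2·(-6) - 3·(-42) = 138
y(7) = -2·138 - 3·(-6) = -258
y(8) = -2·(-258) - 3·138 = 102
y(9) = -2·102 - 3·(-258) = 570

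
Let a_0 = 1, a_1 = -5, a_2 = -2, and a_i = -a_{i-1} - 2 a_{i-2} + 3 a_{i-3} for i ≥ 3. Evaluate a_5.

-10

a_3 = -(-2) - 2·(-5) + 3·1 = 15
a_4 = -15 - 2·(-2) + 3·(-5) = -26
a_5 = -(-26) - 2·15 + 3·(-2) = -10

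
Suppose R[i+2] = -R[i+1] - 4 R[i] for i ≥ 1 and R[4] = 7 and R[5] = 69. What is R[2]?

3

Rearranging, R[i-2] = (R[i] + R[i-1]) / -4.
R[3] = (69 + 7) / -4 = 76/-4 = -19
R[2] = (7 + (-19)) / -4 = -12/-4 = 3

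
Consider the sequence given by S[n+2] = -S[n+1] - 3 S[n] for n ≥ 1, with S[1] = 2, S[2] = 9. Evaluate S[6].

-21

S[3] = -9 - 3*2 = -15
S[4] = -(-15) - 3*9 = -12
S[5] = -(-12) - 3*(-15) = 57
S[6] = -57 - 3*(-12) = -21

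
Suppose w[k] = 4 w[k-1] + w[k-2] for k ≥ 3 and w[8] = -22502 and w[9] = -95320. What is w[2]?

-6

Rearranging, w[k-2] = w[k] - 4 w[k-1].
w[7] = -95320 - 4·(-22502) = -5312
w[6] = -22502 - 4·(-5312) = -1254
w[5] = -5312 - 4·(-1254) = -296
w[4] = -1254 - 4·(-296) = -70
w[3] = -296 - 4·(-70) = -16
w[2] = -70 - 4·(-16) = -6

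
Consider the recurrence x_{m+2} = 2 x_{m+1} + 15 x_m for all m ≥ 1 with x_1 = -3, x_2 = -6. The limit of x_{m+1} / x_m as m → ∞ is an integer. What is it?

The characteristic equation is r^2 - 2r - 15 = 0, which factors as (r - 5)(r + 3) = 0.
So the roots are 5 and -3. Since |5| > |-3| and the coefficient of 5^m is non-zero, the ratio tends to 5.

5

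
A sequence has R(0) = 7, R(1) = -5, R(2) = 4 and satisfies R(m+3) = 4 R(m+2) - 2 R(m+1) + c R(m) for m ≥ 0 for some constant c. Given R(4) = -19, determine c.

R(3) = 26 + 7c
R(4) = 96 + 23c
So 96 + 23c = -19, giving c = -5.

-5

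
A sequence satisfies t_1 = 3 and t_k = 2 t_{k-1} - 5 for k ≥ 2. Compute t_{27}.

-134217723

The fixed point is -5/(1 - 2) = 5, so t_k - 5 = 2(t_{k-1} - 5).
Hence t_k = -2·2^{k-1} + 5.
t_{27} = -2·2^{26} + 5 = -2·67108864 + 5 = -134217723.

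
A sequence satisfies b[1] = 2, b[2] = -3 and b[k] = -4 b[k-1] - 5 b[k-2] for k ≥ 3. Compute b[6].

117

b[3] = -4(-3) - 5(2) = 2
b[4] = -4(2) - 5(-3) = 7
b[5] = -4(7) - 5(2) = -38
b[6] = -4(-38) - 5(7) = 117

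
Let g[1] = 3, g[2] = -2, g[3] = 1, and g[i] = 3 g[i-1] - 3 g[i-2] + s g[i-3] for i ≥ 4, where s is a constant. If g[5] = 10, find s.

-2

g[4] = 9 + 3s
g[5] = 24 + 7s
So 24 + 7s = 10, giving s = -2.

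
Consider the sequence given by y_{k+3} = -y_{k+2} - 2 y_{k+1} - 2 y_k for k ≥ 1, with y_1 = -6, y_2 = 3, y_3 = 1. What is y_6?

y_4 = -1 - 2·3 - 2·(-6) = 5
y_5 = -5 - 2·1 - 2·3 = -13
y_6 = -(-13) - 2·5 - 2·1 = 1

1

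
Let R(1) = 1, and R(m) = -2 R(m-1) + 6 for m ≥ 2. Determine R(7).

-62

R(2) = -2*1 + 6 = 4
R(3) = -2*4 + 6 = -2
R(4) = -2*(-2) + 6 = 10
R(5) = -2*10 + 6 = -14
R(6) = -2*(-14) + 6 = 34
R(7) = -2*34 + 6 = -62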